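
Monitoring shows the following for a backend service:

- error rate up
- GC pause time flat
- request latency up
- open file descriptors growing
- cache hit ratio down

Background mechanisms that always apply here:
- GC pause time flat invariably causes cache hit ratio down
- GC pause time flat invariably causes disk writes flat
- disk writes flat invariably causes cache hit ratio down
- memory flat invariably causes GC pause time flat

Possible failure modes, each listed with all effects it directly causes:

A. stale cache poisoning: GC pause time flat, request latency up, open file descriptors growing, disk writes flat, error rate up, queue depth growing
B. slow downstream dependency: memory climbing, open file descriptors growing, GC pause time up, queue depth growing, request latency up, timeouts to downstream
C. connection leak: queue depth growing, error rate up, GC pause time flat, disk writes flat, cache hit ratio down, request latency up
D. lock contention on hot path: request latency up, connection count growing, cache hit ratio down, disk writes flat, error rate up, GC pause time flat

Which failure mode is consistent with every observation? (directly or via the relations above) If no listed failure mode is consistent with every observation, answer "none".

A

Checking each candidate against the observations:
(A) stale cache poisoning — error rate up yes; GC pause time flat yes; request latency up yes; open file descriptors growing yes; cache hit ratio down yes (via GC pause time flat → cache hit ratio down)
(B) slow downstream dependency — error rate up NO; GC pause time flat NO; request latency up yes; open file descriptors growing yes; cache hit ratio down NO
(C) connection leak — does not account for open file descriptors growing
(D) lock contention on hot path — error rate up yes; GC pause time flat yes; request latency up yes; open file descriptors growing NO; cache hit ratio down yes
Only (A) is consistent with every observation.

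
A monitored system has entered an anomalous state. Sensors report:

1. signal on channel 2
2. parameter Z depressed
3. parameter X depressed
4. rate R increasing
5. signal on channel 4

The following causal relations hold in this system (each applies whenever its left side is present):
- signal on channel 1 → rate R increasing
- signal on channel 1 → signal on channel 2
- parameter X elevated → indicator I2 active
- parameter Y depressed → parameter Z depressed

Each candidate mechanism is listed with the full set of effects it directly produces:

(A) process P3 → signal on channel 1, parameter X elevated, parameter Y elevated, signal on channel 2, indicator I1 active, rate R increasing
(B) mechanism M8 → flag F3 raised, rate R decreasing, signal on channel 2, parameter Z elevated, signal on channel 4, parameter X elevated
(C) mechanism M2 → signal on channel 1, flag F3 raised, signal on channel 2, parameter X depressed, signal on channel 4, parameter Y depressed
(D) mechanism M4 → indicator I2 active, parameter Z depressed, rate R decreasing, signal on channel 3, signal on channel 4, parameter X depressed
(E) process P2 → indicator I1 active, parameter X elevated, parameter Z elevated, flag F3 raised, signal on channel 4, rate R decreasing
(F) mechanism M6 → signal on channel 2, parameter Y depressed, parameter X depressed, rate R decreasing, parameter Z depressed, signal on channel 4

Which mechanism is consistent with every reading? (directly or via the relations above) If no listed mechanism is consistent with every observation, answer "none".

Testing each hypothesis:
(A) process P3 — fails on parameter Z depressed, parameter X depressed, signal on channel 4 (predicts parameter X elevated, not parameter X depressed)
(B) mechanism M8 — fails on parameter Z depressed, parameter X depressed, rate R increasing (predicts parameter Z elevated, not parameter Z depressed; predicts parameter X elevated, not parameter X depressed; predicts rate R decreasing, not rate R increasing)
(C) mechanism M2 — signal on channel 2 yes; parameter Z depressed yes (through parameter Y depressed → parameter Z depressed); parameter X depressed yes; rate R increasing yes (through signal on channel 1 → rate R increasing); signal on channel 4 yes
(D) mechanism M4 — fails on signal on channel 2, rate R increasing (predicts rate R decreasing, not rate R increasing)
(E) process P2 — fails on signal on channel 2, parameter Z depressed, parameter X depressed, rate R increasing (predicts parameter Z elevated, not parameter Z depressed; predicts parameter X elevated, not parameter X depressed; predicts rate R decreasing, not rate R increasing)
(F) mechanism M6 — signal on channel 2 yes; parameter Z depressed yes; parameter X depressed yes; rate R increasing NO; signal on channel 4 yes
(C) is the only candidate with no mismatches.

C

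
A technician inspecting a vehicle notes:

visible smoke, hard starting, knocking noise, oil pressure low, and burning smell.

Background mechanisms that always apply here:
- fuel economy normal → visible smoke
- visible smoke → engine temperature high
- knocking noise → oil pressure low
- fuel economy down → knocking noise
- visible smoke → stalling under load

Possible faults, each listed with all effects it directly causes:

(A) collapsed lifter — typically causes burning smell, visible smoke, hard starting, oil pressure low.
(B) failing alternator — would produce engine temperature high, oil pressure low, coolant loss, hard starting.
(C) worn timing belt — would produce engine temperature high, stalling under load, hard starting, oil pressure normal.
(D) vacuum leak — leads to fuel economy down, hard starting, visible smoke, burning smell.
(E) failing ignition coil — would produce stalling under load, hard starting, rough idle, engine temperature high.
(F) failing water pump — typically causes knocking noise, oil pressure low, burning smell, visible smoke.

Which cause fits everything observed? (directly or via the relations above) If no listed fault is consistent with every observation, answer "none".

For each candidate, compare predicted effects to what was observed:
(A) collapsed lifter — does not account for knocking noise
(B) failing alternator — visible smoke -; hard starting +; knocking noise -; oil pressure low +; burning smell -
(C) worn timing belt — fails on visible smoke, knocking noise, oil pressure low, burning smell (predicts oil pressure normal, not oil pressure low)
(D) vacuum leak — visible smoke +; hard starting +; knocking noise + (by fuel economy down → knocking noise); oil pressure low + (by fuel economy down → knocking noise → oil pressure low); burning smell +
(E) failing ignition coil — visible smoke -; hard starting +; knocking noise -; oil pressure low -; burning smell -
(F) failing water pump — does not account for hard starting
(D) is the only candidate with no mismatches.

D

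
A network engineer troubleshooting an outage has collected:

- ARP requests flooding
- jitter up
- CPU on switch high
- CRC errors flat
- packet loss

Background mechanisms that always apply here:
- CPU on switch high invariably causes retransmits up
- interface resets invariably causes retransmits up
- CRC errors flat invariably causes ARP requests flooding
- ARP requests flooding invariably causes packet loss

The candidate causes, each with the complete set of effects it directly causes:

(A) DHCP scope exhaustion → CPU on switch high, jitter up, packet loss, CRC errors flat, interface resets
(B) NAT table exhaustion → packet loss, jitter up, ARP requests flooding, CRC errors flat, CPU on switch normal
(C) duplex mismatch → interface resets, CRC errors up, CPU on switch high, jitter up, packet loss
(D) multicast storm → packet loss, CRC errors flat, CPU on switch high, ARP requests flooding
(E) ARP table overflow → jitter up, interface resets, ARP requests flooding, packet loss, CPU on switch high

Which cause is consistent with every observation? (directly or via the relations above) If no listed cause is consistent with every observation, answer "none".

Checking each candidate against the observations:
(A) DHCP scope exhaustion — accounts for every observation (ARP requests flooding by CRC errors flat → ARP requests flooding)
(B) NAT table exhaustion — ARP requests flooding yes; jitter up yes; CPU on switch high NO; CRC errors flat yes; packet loss yes
(C) duplex mismatch — fails on ARP requests flooding, CRC errors flat (predicts CRC errors up, not CRC errors flat)
(D) multicast storm — ARP requests flooding yes; jitter up NO; CPU on switch high yes; CRC errors flat yes; packet loss yes
(E) ARP table overflow — does not account for CRC errors flat
(A) alone accounts for all the evidence.

A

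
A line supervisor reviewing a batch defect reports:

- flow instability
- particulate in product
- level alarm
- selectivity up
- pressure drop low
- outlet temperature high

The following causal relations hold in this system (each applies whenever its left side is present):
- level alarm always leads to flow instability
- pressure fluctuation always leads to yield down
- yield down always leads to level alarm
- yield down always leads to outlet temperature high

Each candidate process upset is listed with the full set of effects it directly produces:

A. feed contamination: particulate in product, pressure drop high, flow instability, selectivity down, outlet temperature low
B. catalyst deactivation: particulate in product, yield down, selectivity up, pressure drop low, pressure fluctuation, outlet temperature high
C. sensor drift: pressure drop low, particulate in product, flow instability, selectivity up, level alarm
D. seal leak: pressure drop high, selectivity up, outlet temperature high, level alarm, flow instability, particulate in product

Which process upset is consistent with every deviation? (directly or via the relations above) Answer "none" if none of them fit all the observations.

Checking each candidate against the observations:
(A) feed contamination — flow instability match; particulate in product match; level alarm miss; selectivity up miss; pressure drop low miss; outlet temperature high miss
(B) catalyst deactivation — flow instability match (by yield down → level alarm → flow instability); particulate in product match; level alarm match (by yield down → level alarm); selectivity up match; pressure drop low match; outlet temperature high match
(C) sensor drift — flow instability match; particulate in product match; level alarm match; selectivity up match; pressure drop low match; outlet temperature high miss
(D) seal leak — flow instability match; particulate in product match; level alarm match; selectivity up match; pressure drop low miss; outlet temperature high match
(B) is the only candidate with no mismatches.

B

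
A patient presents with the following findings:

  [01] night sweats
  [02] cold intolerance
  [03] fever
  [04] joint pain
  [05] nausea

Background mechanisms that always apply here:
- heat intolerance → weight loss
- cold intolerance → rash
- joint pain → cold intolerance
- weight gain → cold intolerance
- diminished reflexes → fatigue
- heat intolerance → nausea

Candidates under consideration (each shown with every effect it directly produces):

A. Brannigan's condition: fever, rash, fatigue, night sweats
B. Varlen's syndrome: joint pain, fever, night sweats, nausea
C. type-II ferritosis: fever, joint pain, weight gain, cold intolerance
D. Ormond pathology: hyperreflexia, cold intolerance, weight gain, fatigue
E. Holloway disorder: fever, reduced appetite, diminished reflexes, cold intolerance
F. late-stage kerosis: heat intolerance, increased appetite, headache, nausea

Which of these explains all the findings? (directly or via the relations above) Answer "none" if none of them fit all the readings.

B

Per-candidate check:
(A) Brannigan's condition — does not account for cold intolerance, joint pain, nausea
(B) Varlen's syndrome — night sweats match; cold intolerance match (by joint pain → cold intolerance); fever match; joint pain match; nausea match
(C) type-II ferritosis — night sweats miss; cold intolerance match; fever match; joint pain match; nausea miss
(D) Ormond pathology — night sweats miss; cold intolerance match; fever miss; joint pain miss; nausea miss
(E) Holloway disorder — does not account for night sweats, joint pain, nausea
(F) late-stage kerosis — fails on night sweats, cold intolerance, fever, joint pain (predicts heat intolerance, not cold intolerance)
Only (B) is consistent with every observation.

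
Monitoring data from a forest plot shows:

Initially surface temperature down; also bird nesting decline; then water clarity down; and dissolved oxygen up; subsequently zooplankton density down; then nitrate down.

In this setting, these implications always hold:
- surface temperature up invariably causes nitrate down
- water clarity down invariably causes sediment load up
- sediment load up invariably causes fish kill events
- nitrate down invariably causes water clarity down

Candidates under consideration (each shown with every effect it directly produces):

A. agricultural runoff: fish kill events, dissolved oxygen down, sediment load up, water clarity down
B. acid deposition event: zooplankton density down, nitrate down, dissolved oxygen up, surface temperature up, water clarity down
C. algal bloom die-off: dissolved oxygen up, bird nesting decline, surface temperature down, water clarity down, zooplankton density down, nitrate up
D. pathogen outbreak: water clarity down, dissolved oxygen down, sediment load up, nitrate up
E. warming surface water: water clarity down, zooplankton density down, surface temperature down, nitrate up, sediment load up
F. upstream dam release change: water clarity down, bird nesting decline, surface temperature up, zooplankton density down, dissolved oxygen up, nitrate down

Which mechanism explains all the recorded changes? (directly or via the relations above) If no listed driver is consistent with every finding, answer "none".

none

For each candidate, compare predicted effects to what was observed:
(A) agricultural runoff — surface temperature down NO; bird nesting decline NO; water clarity down yes; dissolved oxygen up NO; zooplankton density down NO; nitrate down NO
(B) acid deposition event — fails on surface temperature down, bird nesting decline (predicts surface temperature up, not surface temperature down)
(C) algal bloom die-off — fails on nitrate down (predicts nitrate up, not nitrate down)
(D) pathogen outbreak — fails on surface temperature down, bird nesting decline, dissolved oxygen up, zooplankton density down, nitrate down (predicts dissolved oxygen down, not dissolved oxygen up; predicts nitrate up, not nitrate down)
(E) warming surface water — surface temperature down yes; bird nesting decline NO; water clarity down yes; dissolved oxygen up NO; zooplankton density down yes; nitrate down NO
(F) upstream dam release change — surface temperature down NO; bird nesting decline yes; water clarity down yes; dissolved oxygen up yes; zooplankton density down yes; nitrate down yes
No candidate is consistent with all observations.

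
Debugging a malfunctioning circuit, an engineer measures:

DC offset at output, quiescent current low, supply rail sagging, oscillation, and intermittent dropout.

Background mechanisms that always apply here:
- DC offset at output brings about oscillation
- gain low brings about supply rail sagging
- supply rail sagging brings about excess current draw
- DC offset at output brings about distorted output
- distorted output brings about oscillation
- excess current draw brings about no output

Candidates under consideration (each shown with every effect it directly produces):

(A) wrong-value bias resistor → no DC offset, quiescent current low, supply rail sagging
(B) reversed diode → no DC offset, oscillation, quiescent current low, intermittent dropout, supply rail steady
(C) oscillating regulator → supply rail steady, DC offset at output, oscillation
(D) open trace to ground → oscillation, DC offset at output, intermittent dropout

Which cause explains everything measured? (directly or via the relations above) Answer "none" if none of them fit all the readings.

none

For each candidate, compare predicted effects to what was observed:
(A) wrong-value bias resistor — DC offset at output ✗; quiescent current low ✓; supply rail sagging ✓; oscillation ✗; intermittent dropout ✗
(B) reversed diode — fails on DC offset at output, supply rail sagging (predicts no DC offset, not DC offset at output; predicts supply rail steady, not supply rail sagging)
(C) oscillating regulator — fails on quiescent current low, supply rail sagging, intermittent dropout (predicts supply rail steady, not supply rail sagging)
(D) open trace to ground — DC offset at output ✓; quiescent current low ✗; supply rail sagging ✗; oscillation ✓; intermittent dropout ✓
No candidate is consistent with all observations.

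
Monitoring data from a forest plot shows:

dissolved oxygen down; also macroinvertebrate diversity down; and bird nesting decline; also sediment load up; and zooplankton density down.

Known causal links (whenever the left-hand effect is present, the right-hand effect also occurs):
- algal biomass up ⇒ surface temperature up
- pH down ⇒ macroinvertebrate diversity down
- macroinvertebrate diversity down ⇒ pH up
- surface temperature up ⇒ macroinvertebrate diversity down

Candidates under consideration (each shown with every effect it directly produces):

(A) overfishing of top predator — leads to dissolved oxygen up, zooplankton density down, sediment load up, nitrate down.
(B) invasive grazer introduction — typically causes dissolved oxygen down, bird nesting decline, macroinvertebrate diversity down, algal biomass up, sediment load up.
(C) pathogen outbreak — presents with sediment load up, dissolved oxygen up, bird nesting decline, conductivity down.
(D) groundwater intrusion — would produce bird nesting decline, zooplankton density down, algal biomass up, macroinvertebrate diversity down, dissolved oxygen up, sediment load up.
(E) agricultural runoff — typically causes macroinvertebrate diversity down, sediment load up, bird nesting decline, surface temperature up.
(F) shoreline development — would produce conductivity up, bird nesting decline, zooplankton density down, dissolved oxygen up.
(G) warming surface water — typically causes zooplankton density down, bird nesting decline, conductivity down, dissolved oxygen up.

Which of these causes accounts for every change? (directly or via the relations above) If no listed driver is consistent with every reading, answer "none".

For each candidate, compare predicted effects to what was observed:
(A) overfishing of top predator — dissolved oxygen down ✗; macroinvertebrate diversity down ✗; bird nesting decline ✗; sediment load up ✓; zooplankton density down ✓
(B) invasive grazer introduction — does not account for zooplankton density down
(C) pathogen outbreak — dissolved oxygen down ✗; macroinvertebrate diversity down ✗; bird nesting decline ✓; sediment load up ✓; zooplankton density down ✗
(D) groundwater intrusion — dissolved oxygen down ✗; macroinvertebrate diversity down ✓; bird nesting decline ✓; sediment load up ✓; zooplankton density down ✓
(E) agricultural runoff — does not account for dissolved oxygen down, zooplankton density down
(F) shoreline development — fails on dissolved oxygen down, macroinvertebrate diversity down, sediment load up (predicts dissolved oxygen up, not dissolved oxygen down)
(G) warming surface water — dissolved oxygen down ✗; macroinvertebrate diversity down ✗; bird nesting decline ✓; sediment load up ✗; zooplankton density down ✓
None of the listed candidates fits everything.

none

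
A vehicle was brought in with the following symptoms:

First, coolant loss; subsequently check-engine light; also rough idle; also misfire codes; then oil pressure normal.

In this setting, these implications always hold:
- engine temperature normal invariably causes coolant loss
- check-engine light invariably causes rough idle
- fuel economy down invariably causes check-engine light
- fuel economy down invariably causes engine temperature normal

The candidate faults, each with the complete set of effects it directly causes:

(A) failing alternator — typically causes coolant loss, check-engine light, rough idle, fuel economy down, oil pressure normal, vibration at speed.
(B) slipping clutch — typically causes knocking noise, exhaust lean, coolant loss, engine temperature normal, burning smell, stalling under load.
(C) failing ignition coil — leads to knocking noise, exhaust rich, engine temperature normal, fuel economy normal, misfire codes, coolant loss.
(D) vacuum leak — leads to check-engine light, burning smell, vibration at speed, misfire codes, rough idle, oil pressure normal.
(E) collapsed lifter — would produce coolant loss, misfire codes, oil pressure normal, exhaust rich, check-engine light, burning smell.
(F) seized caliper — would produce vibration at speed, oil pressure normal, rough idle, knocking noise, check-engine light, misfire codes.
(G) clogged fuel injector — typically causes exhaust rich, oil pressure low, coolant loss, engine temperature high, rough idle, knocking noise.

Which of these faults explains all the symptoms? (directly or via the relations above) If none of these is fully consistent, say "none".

E

Checking each candidate against the observations:
(A) failing alternator — coolant loss match; check-engine light match; rough idle match; misfire codes miss; oil pressure normal match
(B) slipping clutch — coolant loss match; check-engine light miss; rough idle miss; misfire codes miss; oil pressure normal miss
(C) failing ignition coil — coolant loss match; check-engine light miss; rough idle miss; misfire codes match; oil pressure normal miss
(D) vacuum leak — coolant loss miss; check-engine light match; rough idle match; misfire codes match; oil pressure normal match
(E) collapsed lifter — coolant loss match; check-engine light match; rough idle match (by check-engine light → rough idle); misfire codes match; oil pressure normal match
(F) seized caliper — coolant loss miss; check-engine light match; rough idle match; misfire codes match; oil pressure normal match
(G) clogged fuel injector — fails on check-engine light, misfire codes, oil pressure normal (predicts oil pressure low, not oil pressure normal)
(E) is the only candidate with no mismatches.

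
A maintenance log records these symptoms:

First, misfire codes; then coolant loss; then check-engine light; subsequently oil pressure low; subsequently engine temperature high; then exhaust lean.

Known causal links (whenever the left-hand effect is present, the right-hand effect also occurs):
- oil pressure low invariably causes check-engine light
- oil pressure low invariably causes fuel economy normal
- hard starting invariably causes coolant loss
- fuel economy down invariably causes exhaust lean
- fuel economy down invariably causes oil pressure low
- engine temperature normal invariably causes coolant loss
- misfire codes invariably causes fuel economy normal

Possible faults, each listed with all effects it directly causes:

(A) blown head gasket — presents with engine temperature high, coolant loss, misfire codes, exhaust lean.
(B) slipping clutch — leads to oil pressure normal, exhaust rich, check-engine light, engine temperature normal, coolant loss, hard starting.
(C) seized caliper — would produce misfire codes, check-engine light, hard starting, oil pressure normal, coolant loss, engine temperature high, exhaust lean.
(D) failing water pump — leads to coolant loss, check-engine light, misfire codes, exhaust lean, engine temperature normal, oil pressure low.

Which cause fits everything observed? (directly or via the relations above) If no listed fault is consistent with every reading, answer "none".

none

For each candidate, compare predicted effects to what was observed:
(A) blown head gasket — does not account for check-engine light, oil pressure low
(B) slipping clutch — misfire codes ✗; coolant loss ✓; check-engine light ✓; oil pressure low ✗; engine temperature high ✗; exhaust lean ✗
(C) seized caliper — misfire codes ✓; coolant loss ✓; check-engine light ✓; oil pressure low ✗; engine temperature high ✓; exhaust lean ✓
(D) failing water pump — fails on engine temperature high (predicts engine temperature normal, not engine temperature high)
No candidate is consistent with all observations.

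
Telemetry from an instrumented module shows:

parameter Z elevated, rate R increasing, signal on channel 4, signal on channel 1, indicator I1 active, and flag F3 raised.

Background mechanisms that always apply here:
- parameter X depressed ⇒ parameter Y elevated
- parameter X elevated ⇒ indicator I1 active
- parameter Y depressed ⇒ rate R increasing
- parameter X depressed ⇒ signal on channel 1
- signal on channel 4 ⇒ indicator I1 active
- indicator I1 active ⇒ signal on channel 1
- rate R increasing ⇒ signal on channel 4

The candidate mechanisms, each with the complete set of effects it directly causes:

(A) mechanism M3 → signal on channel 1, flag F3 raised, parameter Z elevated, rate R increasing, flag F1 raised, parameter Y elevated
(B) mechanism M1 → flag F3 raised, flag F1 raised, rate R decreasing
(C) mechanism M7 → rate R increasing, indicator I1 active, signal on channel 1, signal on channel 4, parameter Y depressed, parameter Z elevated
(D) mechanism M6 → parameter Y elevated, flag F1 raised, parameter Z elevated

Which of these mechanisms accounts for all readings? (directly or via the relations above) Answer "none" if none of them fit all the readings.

A

Checking each candidate against the observations:
(A) mechanism M3 — parameter Z elevated yes; rate R increasing yes; signal on channel 4 yes (through rate R increasing → signal on channel 4); signal on channel 1 yes; indicator I1 active yes (through rate R increasing → signal on channel 4 → indicator I1 active); flag F3 raised yes
(B) mechanism M1 — fails on parameter Z elevated, rate R increasing, signal on channel 4, signal on channel 1, indicator I1 active (predicts rate R decreasing, not rate R increasing)
(C) mechanism M7 — does not account for flag F3 raised
(D) mechanism M6 — does not account for rate R increasing, signal on channel 4, signal on channel 1, indicator I1 active, flag F3 raised
(A) alone accounts for all the evidence.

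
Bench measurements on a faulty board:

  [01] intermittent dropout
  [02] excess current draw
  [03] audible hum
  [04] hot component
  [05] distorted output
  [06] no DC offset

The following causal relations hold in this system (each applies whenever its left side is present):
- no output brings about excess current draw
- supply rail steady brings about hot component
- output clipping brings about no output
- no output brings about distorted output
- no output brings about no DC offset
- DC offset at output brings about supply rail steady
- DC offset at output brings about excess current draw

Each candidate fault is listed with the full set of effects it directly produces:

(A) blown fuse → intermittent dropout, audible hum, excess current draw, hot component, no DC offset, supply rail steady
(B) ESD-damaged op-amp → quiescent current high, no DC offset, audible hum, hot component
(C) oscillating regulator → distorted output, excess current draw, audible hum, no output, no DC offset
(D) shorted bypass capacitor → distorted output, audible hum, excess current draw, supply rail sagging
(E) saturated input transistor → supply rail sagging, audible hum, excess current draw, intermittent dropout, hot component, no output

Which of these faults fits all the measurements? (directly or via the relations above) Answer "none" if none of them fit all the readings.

E

Per-candidate check:
(A) blown fuse — intermittent dropout +; excess current draw +; audible hum +; hot component +; distorted output -; no DC offset +
(B) ESD-damaged op-amp — intermittent dropout -; excess current draw -; audible hum +; hot component +; distorted output -; no DC offset +
(C) oscillating regulator — does not account for intermittent dropout, hot component
(D) shorted bypass capacitor — intermittent dropout -; excess current draw +; audible hum +; hot component -; distorted output +; no DC offset -
(E) saturated input transistor — intermittent dropout +; excess current draw +; audible hum +; hot component +; distorted output + (via no output → distorted output); no DC offset + (via no output → no DC offset)
Only (E) is consistent with every observation.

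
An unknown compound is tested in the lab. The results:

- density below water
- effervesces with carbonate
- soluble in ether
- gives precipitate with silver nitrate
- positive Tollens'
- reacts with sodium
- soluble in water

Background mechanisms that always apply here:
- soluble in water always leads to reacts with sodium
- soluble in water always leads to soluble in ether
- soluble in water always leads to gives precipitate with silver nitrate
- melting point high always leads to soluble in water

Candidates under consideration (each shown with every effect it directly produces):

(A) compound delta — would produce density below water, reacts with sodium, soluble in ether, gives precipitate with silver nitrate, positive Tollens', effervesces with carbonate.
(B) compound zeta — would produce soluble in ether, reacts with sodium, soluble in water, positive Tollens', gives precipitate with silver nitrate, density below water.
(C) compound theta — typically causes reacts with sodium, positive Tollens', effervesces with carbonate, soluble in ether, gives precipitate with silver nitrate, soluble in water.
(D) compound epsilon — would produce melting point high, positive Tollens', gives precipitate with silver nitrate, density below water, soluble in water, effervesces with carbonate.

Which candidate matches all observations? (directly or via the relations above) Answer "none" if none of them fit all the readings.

D

For each candidate, compare predicted effects to what was observed:
(A) compound delta — does not account for soluble in water
(B) compound zeta — does not account for effervesces with carbonate
(C) compound theta — density below water miss; effervesces with carbonate match; soluble in ether match; gives precipitate with silver nitrate match; positive Tollens' match; reacts with sodium match; soluble in water match
(D) compound epsilon — density below water match; effervesces with carbonate match; soluble in ether match (by soluble in water → soluble in ether); gives precipitate with silver nitrate match; positive Tollens' match; reacts with sodium match (by soluble in water → reacts with sodium); soluble in water match
(D) is the only candidate with no mismatches.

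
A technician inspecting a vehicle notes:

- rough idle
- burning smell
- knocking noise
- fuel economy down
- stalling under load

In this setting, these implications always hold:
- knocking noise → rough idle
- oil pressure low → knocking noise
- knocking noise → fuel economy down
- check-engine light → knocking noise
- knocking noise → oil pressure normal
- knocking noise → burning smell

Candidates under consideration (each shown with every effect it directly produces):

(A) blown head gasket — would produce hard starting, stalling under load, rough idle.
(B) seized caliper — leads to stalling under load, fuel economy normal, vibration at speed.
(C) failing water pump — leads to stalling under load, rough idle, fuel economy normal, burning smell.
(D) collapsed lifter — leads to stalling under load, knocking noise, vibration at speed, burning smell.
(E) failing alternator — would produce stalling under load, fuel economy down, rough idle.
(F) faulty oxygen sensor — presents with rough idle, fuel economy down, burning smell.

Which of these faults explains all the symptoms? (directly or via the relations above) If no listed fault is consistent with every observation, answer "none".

Checking each candidate against the observations:
(A) blown head gasket — rough idle ✓; burning smell ✗; knocking noise ✗; fuel economy down ✗; stalling under load ✓
(B) seized caliper — fails on rough idle, burning smell, knocking noise, fuel economy down (predicts fuel economy normal, not fuel economy down)
(C) failing water pump — rough idle ✓; burning smell ✓; knocking noise ✗; fuel economy down ✗; stalling under load ✓
(D) collapsed lifter — accounts for every observation (rough idle via knocking noise → rough idle)
(E) failing alternator — rough idle ✓; burning smell ✗; knocking noise ✗; fuel economy down ✓; stalling under load ✓
(F) faulty oxygen sensor — rough idle ✓; burning smell ✓; knocking noise ✗; fuel economy down ✓; stalling under load ✗
(D) is the only candidate with no mismatches.

D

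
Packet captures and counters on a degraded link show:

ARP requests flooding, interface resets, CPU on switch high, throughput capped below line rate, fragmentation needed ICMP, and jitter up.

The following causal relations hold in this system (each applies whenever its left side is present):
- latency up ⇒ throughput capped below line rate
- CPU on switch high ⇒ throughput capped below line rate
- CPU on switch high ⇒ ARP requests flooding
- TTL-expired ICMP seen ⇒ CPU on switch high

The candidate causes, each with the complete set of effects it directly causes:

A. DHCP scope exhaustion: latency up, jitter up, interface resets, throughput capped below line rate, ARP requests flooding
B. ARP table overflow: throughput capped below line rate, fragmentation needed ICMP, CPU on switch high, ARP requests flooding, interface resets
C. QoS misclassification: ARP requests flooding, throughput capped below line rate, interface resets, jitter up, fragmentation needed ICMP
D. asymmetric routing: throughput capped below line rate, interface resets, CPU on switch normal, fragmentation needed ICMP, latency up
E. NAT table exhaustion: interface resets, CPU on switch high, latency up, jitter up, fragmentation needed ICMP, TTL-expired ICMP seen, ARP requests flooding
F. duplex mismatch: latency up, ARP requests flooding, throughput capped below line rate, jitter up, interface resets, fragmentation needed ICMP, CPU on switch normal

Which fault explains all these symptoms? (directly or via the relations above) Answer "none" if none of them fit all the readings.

E

For each candidate, compare predicted effects to what was observed:
(A) DHCP scope exhaustion — ARP requests flooding yes; interface resets yes; CPU on switch high NO; throughput capped below line rate yes; fragmentation needed ICMP NO; jitter up yes
(B) ARP table overflow — ARP requests flooding yes; interface resets yes; CPU on switch high yes; throughput capped below line rate yes; fragmentation needed ICMP yes; jitter up NO
(C) QoS misclassification — ARP requests flooding yes; interface resets yes; CPU on switch high NO; throughput capped below line rate yes; fragmentation needed ICMP yes; jitter up yes
(D) asymmetric routing — ARP requests flooding NO; interface resets yes; CPU on switch high NO; throughput capped below line rate yes; fragmentation needed ICMP yes; jitter up NO
(E) NAT table exhaustion — ARP requests flooding yes; interface resets yes; CPU on switch high yes; throughput capped below line rate yes (through latency up → throughput capped below line rate); fragmentation needed ICMP yes; jitter up yes
(F) duplex mismatch — ARP requests flooding yes; interface resets yes; CPU on switch high NO; throughput capped below line rate yes; fragmentation needed ICMP yes; jitter up yes
(E) is the only candidate with no mismatches.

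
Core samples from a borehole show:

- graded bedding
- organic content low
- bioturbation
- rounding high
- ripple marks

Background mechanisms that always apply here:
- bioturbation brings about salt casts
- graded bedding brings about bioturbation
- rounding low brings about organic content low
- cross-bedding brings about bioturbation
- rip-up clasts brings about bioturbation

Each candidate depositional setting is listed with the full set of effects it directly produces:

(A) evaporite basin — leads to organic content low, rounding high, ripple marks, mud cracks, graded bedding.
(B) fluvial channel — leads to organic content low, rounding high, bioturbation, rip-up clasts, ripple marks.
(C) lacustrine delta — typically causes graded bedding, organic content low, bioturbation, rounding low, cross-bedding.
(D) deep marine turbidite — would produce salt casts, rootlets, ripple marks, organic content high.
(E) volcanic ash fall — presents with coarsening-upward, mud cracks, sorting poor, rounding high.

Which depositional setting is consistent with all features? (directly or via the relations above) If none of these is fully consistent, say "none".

A

Per-candidate check:
(A) evaporite basin — graded bedding match; organic content low match; bioturbation match (by graded bedding → bioturbation); rounding high match; ripple marks match
(B) fluvial channel — graded bedding miss; organic content low match; bioturbation match; rounding high match; ripple marks match
(C) lacustrine delta — graded bedding match; organic content low match; bioturbation match; rounding high miss; ripple marks miss
(D) deep marine turbidite — graded bedding miss; organic content low miss; bioturbation miss; rounding high miss; ripple marks match
(E) volcanic ash fall — graded bedding miss; organic content low miss; bioturbation miss; rounding high match; ripple marks miss
(A) alone accounts for all the evidence.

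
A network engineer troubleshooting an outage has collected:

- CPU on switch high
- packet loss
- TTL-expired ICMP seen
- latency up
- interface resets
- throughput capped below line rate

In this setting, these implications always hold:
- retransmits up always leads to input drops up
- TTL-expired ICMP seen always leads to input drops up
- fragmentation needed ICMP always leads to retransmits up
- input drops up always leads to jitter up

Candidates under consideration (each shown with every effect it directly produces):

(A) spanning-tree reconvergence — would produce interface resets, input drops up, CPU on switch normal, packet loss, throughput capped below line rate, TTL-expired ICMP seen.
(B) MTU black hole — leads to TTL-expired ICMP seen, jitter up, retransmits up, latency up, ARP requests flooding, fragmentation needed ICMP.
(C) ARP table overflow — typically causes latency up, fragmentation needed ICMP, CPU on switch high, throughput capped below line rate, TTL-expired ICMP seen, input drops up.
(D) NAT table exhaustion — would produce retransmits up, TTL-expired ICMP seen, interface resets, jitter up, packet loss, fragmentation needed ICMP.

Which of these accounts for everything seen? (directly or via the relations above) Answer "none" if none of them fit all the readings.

Checking each candidate against the observations:
(A) spanning-tree reconvergence — CPU on switch high NO; packet loss yes; TTL-expired ICMP seen yes; latency up NO; interface resets yes; throughput capped below line rate yes
(B) MTU black hole — CPU on switch high NO; packet loss NO; TTL-expired ICMP seen yes; latency up yes; interface resets NO; throughput capped below line rate NO
(C) ARP table overflow — CPU on switch high yes; packet loss NO; TTL-expired ICMP seen yes; latency up yes; interface resets NO; throughput capped below line rate yes
(D) NAT table exhaustion — does not account for CPU on switch high, latency up, throughput capped below line rate
No candidate is consistent with all observations.

none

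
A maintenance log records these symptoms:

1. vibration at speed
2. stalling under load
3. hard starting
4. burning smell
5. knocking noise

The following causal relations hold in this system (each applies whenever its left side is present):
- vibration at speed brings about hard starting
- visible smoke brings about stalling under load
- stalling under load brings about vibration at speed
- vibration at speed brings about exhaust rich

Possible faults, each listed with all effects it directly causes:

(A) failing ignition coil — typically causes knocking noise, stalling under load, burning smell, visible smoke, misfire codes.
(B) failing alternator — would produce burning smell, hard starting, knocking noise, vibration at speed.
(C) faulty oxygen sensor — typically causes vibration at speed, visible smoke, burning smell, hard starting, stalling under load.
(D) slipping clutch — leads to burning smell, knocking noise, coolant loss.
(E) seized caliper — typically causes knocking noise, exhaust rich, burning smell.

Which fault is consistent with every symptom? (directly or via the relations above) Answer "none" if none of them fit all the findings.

A

For each candidate, compare predicted effects to what was observed:
(A) failing ignition coil — vibration at speed yes (through stalling under load → vibration at speed); stalling under load yes; hard starting yes (through stalling under load → vibration at speed → hard starting); burning smell yes; knocking noise yes
(B) failing alternator — does not account for stalling under load
(C) faulty oxygen sensor — does not account for knocking noise
(D) slipping clutch — does not account for vibration at speed, stalling under load, hard starting
(E) seized caliper — does not account for vibration at speed, stalling under load, hard starting
(A) alone accounts for all the evidence.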